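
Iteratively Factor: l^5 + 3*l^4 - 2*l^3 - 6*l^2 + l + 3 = (l - 1)*(l^4 + 4*l^3 + 2*l^2 - 4*l - 3) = (l - 1)*(l + 1)*(l^3 + 3*l^2 - l - 3) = (l - 1)*(l + 1)^2*(l^2 + 2*l - 3) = (l - 1)*(l + 1)^2*(l + 3)*(l - 1)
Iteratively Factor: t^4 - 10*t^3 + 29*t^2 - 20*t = (t - 4)*(t^3 - 6*t^2 + 5*t) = (t - 5)*(t - 4)*(t^2 - t) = t*(t - 5)*(t - 4)*(t - 1)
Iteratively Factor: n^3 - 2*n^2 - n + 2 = (n - 2)*(n^2 - 1) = (n - 2)*(n - 1)*(n + 1)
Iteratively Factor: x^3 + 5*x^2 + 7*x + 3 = (x + 1)*(x^2 + 4*x + 3) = (x + 1)^2*(x + 3)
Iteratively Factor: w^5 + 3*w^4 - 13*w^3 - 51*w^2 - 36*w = (w + 3)*(w^4 - 13*w^2 - 12*w) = (w - 4)*(w + 3)*(w^3 + 4*w^2 + 3*w) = w*(w - 4)*(w + 3)*(w^2 + 4*w + 3) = w*(w - 4)*(w + 3)^2*(w + 1)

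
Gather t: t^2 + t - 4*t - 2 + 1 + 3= t^2 - 3*t + 2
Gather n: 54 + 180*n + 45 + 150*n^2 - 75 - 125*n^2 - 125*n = 25*n^2 + 55*n + 24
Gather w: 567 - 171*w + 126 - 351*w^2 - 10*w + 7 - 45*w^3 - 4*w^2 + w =-45*w^3 - 355*w^2 - 180*w + 700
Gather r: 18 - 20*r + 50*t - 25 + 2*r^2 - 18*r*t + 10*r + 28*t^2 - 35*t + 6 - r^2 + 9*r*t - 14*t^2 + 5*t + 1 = r^2 + r*(-9*t - 10) + 14*t^2 + 20*t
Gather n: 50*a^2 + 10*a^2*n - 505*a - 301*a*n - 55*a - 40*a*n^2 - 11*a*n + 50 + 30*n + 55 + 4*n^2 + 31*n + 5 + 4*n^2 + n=50*a^2 - 560*a + n^2*(8 - 40*a) + n*(10*a^2 - 312*a + 62) + 110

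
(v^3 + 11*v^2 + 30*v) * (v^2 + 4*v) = v^5 + 15*v^4 + 74*v^3 + 120*v^2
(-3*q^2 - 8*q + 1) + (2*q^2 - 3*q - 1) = -q^2 - 11*q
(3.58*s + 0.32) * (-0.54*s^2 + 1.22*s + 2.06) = -1.9332*s^3 + 4.1948*s^2 + 7.7652*s + 0.6592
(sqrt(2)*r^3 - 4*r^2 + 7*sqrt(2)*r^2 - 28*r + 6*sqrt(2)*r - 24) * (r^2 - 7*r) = sqrt(2)*r^5 - 4*r^4 - 43*sqrt(2)*r^3 - 42*sqrt(2)*r^2 + 172*r^2 + 168*r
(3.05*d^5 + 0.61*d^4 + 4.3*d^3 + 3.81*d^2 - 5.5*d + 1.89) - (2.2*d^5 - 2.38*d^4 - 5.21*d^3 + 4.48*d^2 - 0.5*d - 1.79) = 0.85*d^5 + 2.99*d^4 + 9.51*d^3 - 0.67*d^2 - 5.0*d + 3.68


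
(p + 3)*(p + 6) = p^2 + 9*p + 18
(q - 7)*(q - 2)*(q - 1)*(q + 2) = q^4 - 8*q^3 + 3*q^2 + 32*q - 28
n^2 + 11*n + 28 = (n + 4)*(n + 7)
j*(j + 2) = j^2 + 2*j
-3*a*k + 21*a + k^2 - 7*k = (-3*a + k)*(k - 7)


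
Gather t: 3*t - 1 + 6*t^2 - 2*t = 6*t^2 + t - 1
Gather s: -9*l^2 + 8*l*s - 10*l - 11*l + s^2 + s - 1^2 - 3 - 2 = -9*l^2 - 21*l + s^2 + s*(8*l + 1) - 6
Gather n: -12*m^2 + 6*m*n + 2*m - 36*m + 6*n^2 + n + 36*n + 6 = -12*m^2 - 34*m + 6*n^2 + n*(6*m + 37) + 6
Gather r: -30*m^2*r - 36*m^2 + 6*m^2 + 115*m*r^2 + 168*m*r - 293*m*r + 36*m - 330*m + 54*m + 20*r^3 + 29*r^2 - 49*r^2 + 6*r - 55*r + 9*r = -30*m^2 - 240*m + 20*r^3 + r^2*(115*m - 20) + r*(-30*m^2 - 125*m - 40)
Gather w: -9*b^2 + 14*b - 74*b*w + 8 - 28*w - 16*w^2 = -9*b^2 + 14*b - 16*w^2 + w*(-74*b - 28) + 8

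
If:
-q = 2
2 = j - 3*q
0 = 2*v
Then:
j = -4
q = -2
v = 0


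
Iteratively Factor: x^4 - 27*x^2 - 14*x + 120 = (x + 4)*(x^3 - 4*x^2 - 11*x + 30) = (x - 5)*(x + 4)*(x^2 + x - 6) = (x - 5)*(x + 3)*(x + 4)*(x - 2)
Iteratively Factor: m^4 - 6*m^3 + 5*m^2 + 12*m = (m - 4)*(m^3 - 2*m^2 - 3*m) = (m - 4)*(m + 1)*(m^2 - 3*m) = m*(m - 4)*(m + 1)*(m - 3)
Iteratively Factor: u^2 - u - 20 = (u + 4)*(u - 5)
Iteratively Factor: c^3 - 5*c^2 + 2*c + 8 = (c - 4)*(c^2 - c - 2) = (c - 4)*(c - 2)*(c + 1)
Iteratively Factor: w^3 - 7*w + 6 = (w - 1)*(w^2 + w - 6) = (w - 1)*(w + 3)*(w - 2)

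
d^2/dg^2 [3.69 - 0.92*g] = 0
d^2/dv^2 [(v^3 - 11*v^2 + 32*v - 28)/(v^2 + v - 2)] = 4*(23*v^3 - 78*v^2 + 60*v - 32)/(v^6 + 3*v^5 - 3*v^4 - 11*v^3 + 6*v^2 + 12*v - 8)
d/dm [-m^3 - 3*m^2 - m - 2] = -3*m^2 - 6*m - 1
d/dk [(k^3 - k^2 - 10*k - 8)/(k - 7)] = 2*(k^3 - 11*k^2 + 7*k + 39)/(k^2 - 14*k + 49)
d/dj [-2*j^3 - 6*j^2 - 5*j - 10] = -6*j^2 - 12*j - 5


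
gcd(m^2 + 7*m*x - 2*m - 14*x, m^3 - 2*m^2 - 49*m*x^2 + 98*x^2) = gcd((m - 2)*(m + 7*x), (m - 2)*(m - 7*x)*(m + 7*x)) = m^2 + 7*m*x - 2*m - 14*x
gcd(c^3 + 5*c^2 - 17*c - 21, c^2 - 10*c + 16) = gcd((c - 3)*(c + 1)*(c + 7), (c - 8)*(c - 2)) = 1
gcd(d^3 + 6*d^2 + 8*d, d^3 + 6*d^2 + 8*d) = d^3 + 6*d^2 + 8*d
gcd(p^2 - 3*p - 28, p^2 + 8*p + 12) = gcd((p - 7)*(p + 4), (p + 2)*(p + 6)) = 1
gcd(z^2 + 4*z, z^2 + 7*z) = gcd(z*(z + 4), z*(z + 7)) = z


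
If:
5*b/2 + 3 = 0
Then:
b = -6/5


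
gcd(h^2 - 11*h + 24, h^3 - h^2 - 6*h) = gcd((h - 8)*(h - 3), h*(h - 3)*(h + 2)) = h - 3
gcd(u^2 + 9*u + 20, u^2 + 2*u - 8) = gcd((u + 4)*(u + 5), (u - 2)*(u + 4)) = u + 4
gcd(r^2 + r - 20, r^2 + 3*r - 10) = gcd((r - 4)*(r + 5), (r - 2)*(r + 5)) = r + 5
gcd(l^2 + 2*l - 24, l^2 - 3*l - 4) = l - 4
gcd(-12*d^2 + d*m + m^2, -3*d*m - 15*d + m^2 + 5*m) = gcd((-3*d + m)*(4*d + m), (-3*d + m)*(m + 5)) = 3*d - m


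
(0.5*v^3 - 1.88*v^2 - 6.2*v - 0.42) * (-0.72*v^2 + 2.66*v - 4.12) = -0.36*v^5 + 2.6836*v^4 - 2.5968*v^3 - 8.444*v^2 + 24.4268*v + 1.7304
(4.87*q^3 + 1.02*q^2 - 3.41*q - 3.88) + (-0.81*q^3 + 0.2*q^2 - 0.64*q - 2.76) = 4.06*q^3 + 1.22*q^2 - 4.05*q - 6.64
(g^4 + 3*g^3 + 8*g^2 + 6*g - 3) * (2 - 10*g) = -10*g^5 - 28*g^4 - 74*g^3 - 44*g^2 + 42*g - 6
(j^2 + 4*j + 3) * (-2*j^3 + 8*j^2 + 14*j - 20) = -2*j^5 + 40*j^3 + 60*j^2 - 38*j - 60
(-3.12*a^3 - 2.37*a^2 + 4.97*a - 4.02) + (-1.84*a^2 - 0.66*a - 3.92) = -3.12*a^3 - 4.21*a^2 + 4.31*a - 7.94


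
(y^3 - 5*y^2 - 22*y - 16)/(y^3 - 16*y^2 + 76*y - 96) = (y^2 + 3*y + 2)/(y^2 - 8*y + 12)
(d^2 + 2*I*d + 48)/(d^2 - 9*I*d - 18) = (d + 8*I)/(d - 3*I)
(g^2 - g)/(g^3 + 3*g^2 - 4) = g/(g^2 + 4*g + 4)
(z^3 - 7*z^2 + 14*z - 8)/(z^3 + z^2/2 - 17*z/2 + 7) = 2*(z - 4)/(2*z + 7)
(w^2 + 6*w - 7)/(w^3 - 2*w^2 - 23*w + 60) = (w^2 + 6*w - 7)/(w^3 - 2*w^2 - 23*w + 60)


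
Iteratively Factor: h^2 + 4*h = (h)*(h + 4)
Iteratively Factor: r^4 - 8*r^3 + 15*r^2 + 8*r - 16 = (r - 1)*(r^3 - 7*r^2 + 8*r + 16) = (r - 1)*(r + 1)*(r^2 - 8*r + 16) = (r - 4)*(r - 1)*(r + 1)*(r - 4)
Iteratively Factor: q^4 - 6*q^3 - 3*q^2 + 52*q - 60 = (q - 2)*(q^3 - 4*q^2 - 11*q + 30) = (q - 2)*(q + 3)*(q^2 - 7*q + 10) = (q - 5)*(q - 2)*(q + 3)*(q - 2)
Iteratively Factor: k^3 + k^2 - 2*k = (k + 2)*(k^2 - k) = (k - 1)*(k + 2)*(k)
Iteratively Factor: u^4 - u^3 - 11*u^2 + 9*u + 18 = (u - 2)*(u^3 + u^2 - 9*u - 9) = (u - 3)*(u - 2)*(u^2 + 4*u + 3) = (u - 3)*(u - 2)*(u + 1)*(u + 3)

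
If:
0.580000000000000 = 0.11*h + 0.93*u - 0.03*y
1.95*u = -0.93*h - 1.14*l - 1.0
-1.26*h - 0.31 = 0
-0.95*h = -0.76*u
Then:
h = -0.25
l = -0.15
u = -0.31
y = -29.77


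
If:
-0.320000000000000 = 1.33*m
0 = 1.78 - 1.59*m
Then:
No Solution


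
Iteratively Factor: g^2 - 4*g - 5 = (g + 1)*(g - 5)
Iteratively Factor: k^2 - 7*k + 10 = (k - 5)*(k - 2)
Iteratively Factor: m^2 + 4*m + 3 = (m + 3)*(m + 1)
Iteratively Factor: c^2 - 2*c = (c)*(c - 2)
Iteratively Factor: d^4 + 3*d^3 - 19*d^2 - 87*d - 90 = (d + 3)*(d^3 - 19*d - 30) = (d + 3)^2*(d^2 - 3*d - 10) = (d + 2)*(d + 3)^2*(d - 5)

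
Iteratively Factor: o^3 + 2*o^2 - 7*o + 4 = (o - 1)*(o^2 + 3*o - 4) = (o - 1)^2*(o + 4)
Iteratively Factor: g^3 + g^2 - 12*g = (g - 3)*(g^2 + 4*g) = (g - 3)*(g + 4)*(g)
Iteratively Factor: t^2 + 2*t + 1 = (t + 1)*(t + 1)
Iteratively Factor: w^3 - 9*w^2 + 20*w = (w)*(w^2 - 9*w + 20) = w*(w - 4)*(w - 5)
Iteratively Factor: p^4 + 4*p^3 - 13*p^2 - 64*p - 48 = (p + 1)*(p^3 + 3*p^2 - 16*p - 48) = (p + 1)*(p + 3)*(p^2 - 16) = (p - 4)*(p + 1)*(p + 3)*(p + 4)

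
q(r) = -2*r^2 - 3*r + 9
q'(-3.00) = 9.00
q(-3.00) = 0.00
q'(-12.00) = 45.00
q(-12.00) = -243.00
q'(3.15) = -15.60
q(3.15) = -20.30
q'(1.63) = -9.52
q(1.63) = -1.20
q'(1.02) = -7.08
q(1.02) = 3.86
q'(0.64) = -5.56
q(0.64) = 6.26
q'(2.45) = -12.80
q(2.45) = -10.36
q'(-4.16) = 13.64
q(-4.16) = -13.13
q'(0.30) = -4.20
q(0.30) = 7.92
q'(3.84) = -18.36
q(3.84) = -32.01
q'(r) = -4*r - 3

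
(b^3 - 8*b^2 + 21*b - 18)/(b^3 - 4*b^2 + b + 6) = (b - 3)/(b + 1)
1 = 1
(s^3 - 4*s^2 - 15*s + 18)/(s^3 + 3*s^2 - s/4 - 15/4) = 4*(s^2 - 3*s - 18)/(4*s^2 + 16*s + 15)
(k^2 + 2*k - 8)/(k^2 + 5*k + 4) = (k - 2)/(k + 1)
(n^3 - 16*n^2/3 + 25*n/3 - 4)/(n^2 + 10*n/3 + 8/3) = (3*n^3 - 16*n^2 + 25*n - 12)/(3*n^2 + 10*n + 8)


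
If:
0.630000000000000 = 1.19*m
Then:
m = 0.53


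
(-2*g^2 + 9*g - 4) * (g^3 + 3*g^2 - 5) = -2*g^5 + 3*g^4 + 23*g^3 - 2*g^2 - 45*g + 20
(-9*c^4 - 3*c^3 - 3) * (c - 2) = -9*c^5 + 15*c^4 + 6*c^3 - 3*c + 6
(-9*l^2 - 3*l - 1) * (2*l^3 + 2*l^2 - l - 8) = -18*l^5 - 24*l^4 + l^3 + 73*l^2 + 25*l + 8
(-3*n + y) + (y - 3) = -3*n + 2*y - 3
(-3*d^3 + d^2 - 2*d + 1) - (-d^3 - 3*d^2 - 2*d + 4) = -2*d^3 + 4*d^2 - 3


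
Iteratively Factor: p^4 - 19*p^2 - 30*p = (p + 3)*(p^3 - 3*p^2 - 10*p) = (p + 2)*(p + 3)*(p^2 - 5*p) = p*(p + 2)*(p + 3)*(p - 5)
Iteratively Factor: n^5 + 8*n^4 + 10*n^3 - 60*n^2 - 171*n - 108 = (n - 3)*(n^4 + 11*n^3 + 43*n^2 + 69*n + 36) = (n - 3)*(n + 1)*(n^3 + 10*n^2 + 33*n + 36) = (n - 3)*(n + 1)*(n + 3)*(n^2 + 7*n + 12) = (n - 3)*(n + 1)*(n + 3)^2*(n + 4)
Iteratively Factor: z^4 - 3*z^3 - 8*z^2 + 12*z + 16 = (z + 1)*(z^3 - 4*z^2 - 4*z + 16) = (z - 2)*(z + 1)*(z^2 - 2*z - 8) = (z - 2)*(z + 1)*(z + 2)*(z - 4)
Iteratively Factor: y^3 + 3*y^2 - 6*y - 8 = (y - 2)*(y^2 + 5*y + 4) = (y - 2)*(y + 1)*(y + 4)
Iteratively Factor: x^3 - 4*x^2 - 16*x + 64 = (x - 4)*(x^2 - 16) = (x - 4)*(x + 4)*(x - 4)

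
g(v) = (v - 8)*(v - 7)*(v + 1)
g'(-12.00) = 809.00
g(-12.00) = -4180.00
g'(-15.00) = 1136.00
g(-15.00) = -7084.00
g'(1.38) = 8.07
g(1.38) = 88.55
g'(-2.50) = 129.75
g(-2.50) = -149.62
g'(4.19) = -23.65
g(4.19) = 55.56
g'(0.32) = 32.35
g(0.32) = 67.72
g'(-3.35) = 168.47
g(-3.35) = -276.06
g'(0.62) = 24.79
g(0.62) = 76.28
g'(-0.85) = 66.97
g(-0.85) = 10.42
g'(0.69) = 23.11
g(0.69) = 77.95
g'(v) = (v - 8)*(v - 7) + (v - 8)*(v + 1) + (v - 7)*(v + 1)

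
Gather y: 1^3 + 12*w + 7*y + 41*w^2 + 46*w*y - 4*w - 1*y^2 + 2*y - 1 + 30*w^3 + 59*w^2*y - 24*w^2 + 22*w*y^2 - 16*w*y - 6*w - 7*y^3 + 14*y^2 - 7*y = 30*w^3 + 17*w^2 + 2*w - 7*y^3 + y^2*(22*w + 13) + y*(59*w^2 + 30*w + 2)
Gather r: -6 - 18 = -24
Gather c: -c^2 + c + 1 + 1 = -c^2 + c + 2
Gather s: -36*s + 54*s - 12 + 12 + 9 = 18*s + 9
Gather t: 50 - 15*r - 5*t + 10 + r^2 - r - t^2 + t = r^2 - 16*r - t^2 - 4*t + 60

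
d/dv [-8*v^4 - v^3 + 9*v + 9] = -32*v^3 - 3*v^2 + 9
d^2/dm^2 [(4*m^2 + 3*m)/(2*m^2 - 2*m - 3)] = 4*(14*m^3 + 36*m^2 + 27*m + 9)/(8*m^6 - 24*m^5 - 12*m^4 + 64*m^3 + 18*m^2 - 54*m - 27)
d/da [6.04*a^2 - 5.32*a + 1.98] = 12.08*a - 5.32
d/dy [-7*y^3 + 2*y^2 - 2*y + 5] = -21*y^2 + 4*y - 2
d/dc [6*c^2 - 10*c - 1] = 12*c - 10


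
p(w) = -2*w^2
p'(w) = -4*w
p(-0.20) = -0.08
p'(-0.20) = 0.80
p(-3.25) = -21.12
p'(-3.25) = 13.00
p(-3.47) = -24.08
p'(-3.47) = 13.88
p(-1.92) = -7.37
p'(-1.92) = 7.68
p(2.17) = -9.42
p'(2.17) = -8.68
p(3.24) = -21.00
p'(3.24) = -12.96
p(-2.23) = -9.95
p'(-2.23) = 8.92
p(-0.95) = -1.80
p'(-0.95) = 3.80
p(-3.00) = -18.00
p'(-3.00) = 12.00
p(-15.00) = -450.00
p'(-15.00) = 60.00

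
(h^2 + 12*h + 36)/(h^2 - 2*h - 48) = (h + 6)/(h - 8)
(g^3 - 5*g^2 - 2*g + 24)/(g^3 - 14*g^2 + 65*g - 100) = (g^2 - g - 6)/(g^2 - 10*g + 25)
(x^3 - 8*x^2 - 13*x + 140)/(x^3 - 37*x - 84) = (x - 5)/(x + 3)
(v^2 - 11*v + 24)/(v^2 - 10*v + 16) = (v - 3)/(v - 2)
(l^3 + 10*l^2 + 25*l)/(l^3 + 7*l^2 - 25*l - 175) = l*(l + 5)/(l^2 + 2*l - 35)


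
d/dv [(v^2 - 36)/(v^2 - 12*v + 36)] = -12/(v^2 - 12*v + 36)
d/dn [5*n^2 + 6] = 10*n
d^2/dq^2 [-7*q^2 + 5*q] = -14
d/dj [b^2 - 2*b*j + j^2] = -2*b + 2*j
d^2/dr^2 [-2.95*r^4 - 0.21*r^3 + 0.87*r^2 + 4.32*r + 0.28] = -35.4*r^2 - 1.26*r + 1.74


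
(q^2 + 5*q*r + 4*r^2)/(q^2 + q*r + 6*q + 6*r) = (q + 4*r)/(q + 6)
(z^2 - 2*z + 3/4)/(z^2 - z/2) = (z - 3/2)/z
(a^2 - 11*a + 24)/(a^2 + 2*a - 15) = (a - 8)/(a + 5)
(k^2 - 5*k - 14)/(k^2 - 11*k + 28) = (k + 2)/(k - 4)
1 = 1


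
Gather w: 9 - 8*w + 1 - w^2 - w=-w^2 - 9*w + 10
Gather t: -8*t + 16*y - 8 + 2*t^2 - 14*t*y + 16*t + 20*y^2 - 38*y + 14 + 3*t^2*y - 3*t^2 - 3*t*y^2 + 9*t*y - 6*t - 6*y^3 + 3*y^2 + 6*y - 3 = t^2*(3*y - 1) + t*(-3*y^2 - 5*y + 2) - 6*y^3 + 23*y^2 - 16*y + 3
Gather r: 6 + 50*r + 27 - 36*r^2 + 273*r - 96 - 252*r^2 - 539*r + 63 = -288*r^2 - 216*r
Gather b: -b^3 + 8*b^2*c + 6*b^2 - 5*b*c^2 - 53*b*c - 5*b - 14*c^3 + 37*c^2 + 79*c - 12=-b^3 + b^2*(8*c + 6) + b*(-5*c^2 - 53*c - 5) - 14*c^3 + 37*c^2 + 79*c - 12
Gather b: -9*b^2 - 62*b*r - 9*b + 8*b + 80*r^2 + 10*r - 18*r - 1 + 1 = -9*b^2 + b*(-62*r - 1) + 80*r^2 - 8*r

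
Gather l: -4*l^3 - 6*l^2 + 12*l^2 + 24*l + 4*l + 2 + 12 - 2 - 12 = -4*l^3 + 6*l^2 + 28*l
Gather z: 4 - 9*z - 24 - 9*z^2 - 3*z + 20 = -9*z^2 - 12*z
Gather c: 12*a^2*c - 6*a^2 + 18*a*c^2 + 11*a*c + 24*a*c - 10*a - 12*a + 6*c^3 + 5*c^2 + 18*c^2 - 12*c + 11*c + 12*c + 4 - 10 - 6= -6*a^2 - 22*a + 6*c^3 + c^2*(18*a + 23) + c*(12*a^2 + 35*a + 11) - 12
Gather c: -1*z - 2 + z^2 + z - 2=z^2 - 4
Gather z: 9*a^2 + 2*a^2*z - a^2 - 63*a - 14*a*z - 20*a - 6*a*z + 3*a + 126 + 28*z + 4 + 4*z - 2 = 8*a^2 - 80*a + z*(2*a^2 - 20*a + 32) + 128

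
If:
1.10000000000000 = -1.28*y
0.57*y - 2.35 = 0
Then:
No Solution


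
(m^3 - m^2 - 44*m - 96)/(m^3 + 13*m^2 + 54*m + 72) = (m - 8)/(m + 6)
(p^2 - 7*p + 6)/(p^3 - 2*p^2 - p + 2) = (p - 6)/(p^2 - p - 2)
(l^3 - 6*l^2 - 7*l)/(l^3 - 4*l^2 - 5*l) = (l - 7)/(l - 5)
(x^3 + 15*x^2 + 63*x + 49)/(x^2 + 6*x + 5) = (x^2 + 14*x + 49)/(x + 5)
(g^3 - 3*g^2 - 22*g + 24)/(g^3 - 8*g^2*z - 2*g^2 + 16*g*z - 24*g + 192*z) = (1 - g)/(-g + 8*z)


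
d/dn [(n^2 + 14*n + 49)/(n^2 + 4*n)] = 2*(-5*n^2 - 49*n - 98)/(n^2*(n^2 + 8*n + 16))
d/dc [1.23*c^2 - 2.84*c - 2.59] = 2.46*c - 2.84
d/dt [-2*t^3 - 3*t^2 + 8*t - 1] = -6*t^2 - 6*t + 8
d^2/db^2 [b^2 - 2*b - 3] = 2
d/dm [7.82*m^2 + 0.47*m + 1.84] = 15.64*m + 0.47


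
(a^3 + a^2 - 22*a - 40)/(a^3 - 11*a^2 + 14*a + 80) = (a + 4)/(a - 8)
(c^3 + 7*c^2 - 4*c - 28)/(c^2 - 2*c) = c + 9 + 14/c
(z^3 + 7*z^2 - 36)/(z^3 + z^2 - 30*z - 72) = (z^2 + 4*z - 12)/(z^2 - 2*z - 24)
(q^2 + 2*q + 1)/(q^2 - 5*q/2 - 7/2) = 2*(q + 1)/(2*q - 7)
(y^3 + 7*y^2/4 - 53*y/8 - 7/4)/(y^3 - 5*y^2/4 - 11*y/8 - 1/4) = (2*y + 7)/(2*y + 1)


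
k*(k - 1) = k^2 - k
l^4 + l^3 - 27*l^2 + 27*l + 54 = (l - 3)^2*(l + 1)*(l + 6)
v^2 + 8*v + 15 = (v + 3)*(v + 5)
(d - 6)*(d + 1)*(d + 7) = d^3 + 2*d^2 - 41*d - 42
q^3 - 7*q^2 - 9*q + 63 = (q - 7)*(q - 3)*(q + 3)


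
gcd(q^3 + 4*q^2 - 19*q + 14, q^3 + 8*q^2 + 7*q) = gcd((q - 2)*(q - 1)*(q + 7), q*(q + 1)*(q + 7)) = q + 7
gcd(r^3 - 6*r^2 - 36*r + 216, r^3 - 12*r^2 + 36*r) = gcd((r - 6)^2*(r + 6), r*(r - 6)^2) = r^2 - 12*r + 36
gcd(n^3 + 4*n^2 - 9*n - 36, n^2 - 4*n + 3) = n - 3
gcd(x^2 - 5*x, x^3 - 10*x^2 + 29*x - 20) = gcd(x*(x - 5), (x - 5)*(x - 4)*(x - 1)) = x - 5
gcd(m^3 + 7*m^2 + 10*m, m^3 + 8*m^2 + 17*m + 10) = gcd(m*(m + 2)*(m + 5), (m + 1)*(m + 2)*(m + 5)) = m^2 + 7*m + 10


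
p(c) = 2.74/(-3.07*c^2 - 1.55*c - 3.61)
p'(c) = 2.74*(6.14*c + 1.55)/(-3.07*c^2 - 1.55*c - 3.61)^2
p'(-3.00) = -0.07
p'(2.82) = 0.05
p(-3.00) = -0.10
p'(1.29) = 0.23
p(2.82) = -0.08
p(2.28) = -0.12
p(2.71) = -0.09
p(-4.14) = -0.06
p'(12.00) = 0.00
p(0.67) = -0.45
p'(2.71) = 0.05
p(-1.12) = -0.48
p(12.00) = -0.01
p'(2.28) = 0.08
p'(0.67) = 0.43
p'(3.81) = 0.02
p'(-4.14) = -0.03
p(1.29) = -0.26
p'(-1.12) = -0.45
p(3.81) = -0.05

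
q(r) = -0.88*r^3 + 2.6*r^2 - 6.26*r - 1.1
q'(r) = -2.64*r^2 + 5.2*r - 6.26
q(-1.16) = 11.03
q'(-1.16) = -15.84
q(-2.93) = 61.70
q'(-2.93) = -44.16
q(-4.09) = 128.20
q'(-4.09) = -71.69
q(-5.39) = 245.98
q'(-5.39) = -110.99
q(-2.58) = 47.47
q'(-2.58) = -37.25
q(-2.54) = 46.00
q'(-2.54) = -36.50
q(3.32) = -25.43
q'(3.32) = -18.10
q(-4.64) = 171.83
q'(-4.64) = -87.23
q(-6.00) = 320.14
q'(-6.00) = -132.50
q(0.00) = -1.10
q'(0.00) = -6.26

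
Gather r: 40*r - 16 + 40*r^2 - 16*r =40*r^2 + 24*r - 16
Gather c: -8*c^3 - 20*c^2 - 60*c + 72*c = -8*c^3 - 20*c^2 + 12*c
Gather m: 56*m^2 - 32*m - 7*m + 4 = 56*m^2 - 39*m + 4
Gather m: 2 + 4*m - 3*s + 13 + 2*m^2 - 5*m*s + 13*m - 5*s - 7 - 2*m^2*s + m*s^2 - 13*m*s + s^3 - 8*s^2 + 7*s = m^2*(2 - 2*s) + m*(s^2 - 18*s + 17) + s^3 - 8*s^2 - s + 8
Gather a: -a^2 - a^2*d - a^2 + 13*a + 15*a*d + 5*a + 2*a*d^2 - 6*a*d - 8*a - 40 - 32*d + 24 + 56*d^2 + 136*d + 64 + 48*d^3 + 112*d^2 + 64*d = a^2*(-d - 2) + a*(2*d^2 + 9*d + 10) + 48*d^3 + 168*d^2 + 168*d + 48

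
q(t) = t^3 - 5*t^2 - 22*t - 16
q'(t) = 3*t^2 - 10*t - 22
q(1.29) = -50.55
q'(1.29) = -29.91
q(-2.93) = -19.62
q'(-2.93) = 33.05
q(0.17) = -19.88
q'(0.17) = -23.61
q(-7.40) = -532.22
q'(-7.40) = 216.28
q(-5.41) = -201.66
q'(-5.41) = 119.90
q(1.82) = -66.57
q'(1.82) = -30.26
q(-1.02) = 0.18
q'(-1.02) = -8.68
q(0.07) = -17.56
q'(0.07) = -22.69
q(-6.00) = -280.00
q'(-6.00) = 146.00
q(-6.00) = -280.00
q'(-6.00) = 146.00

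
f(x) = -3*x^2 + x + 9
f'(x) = 1 - 6*x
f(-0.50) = 7.75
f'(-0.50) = 4.00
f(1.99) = -0.89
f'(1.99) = -10.94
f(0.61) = 8.49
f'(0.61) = -2.66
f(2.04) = -1.44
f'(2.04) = -11.24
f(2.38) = -5.61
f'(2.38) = -13.28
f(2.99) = -14.83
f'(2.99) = -16.94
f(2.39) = -5.75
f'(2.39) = -13.34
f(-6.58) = -127.47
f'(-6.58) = 40.48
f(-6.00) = -105.00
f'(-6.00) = 37.00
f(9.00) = -225.00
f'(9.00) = -53.00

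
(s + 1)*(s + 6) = s^2 + 7*s + 6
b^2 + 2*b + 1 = (b + 1)^2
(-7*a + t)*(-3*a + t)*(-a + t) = -21*a^3 + 31*a^2*t - 11*a*t^2 + t^3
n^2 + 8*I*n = n*(n + 8*I)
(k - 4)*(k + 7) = k^2 + 3*k - 28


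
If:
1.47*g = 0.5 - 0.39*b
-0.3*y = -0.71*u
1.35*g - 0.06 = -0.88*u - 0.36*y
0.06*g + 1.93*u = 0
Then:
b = 1.11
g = 0.05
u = -0.00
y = -0.00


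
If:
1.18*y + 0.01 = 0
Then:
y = -0.01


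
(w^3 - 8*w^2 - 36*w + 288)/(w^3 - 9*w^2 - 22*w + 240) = (w + 6)/(w + 5)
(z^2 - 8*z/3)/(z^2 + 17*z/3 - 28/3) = z*(3*z - 8)/(3*z^2 + 17*z - 28)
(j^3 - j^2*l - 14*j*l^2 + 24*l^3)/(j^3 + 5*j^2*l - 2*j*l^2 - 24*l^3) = (j - 3*l)/(j + 3*l)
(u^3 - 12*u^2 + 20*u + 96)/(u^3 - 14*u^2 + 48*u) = (u + 2)/u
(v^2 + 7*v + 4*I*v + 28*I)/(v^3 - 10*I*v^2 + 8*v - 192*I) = (v + 7)/(v^2 - 14*I*v - 48)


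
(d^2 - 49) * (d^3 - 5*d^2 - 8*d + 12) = d^5 - 5*d^4 - 57*d^3 + 257*d^2 + 392*d - 588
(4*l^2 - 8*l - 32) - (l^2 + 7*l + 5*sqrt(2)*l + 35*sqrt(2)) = 3*l^2 - 15*l - 5*sqrt(2)*l - 35*sqrt(2) - 32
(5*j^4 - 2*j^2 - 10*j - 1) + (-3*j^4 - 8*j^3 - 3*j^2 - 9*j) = 2*j^4 - 8*j^3 - 5*j^2 - 19*j - 1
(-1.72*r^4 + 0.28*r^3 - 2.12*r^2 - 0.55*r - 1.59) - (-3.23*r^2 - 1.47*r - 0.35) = -1.72*r^4 + 0.28*r^3 + 1.11*r^2 + 0.92*r - 1.24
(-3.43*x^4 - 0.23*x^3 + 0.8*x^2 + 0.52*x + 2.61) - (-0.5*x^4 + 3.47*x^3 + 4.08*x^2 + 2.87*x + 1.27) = -2.93*x^4 - 3.7*x^3 - 3.28*x^2 - 2.35*x + 1.34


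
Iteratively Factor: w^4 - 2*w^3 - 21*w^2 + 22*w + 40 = (w + 1)*(w^3 - 3*w^2 - 18*w + 40) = (w + 1)*(w + 4)*(w^2 - 7*w + 10) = (w - 5)*(w + 1)*(w + 4)*(w - 2)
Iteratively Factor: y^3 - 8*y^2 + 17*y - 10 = (y - 5)*(y^2 - 3*y + 2) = (y - 5)*(y - 1)*(y - 2)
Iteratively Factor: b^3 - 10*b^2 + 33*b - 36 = (b - 4)*(b^2 - 6*b + 9) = (b - 4)*(b - 3)*(b - 3)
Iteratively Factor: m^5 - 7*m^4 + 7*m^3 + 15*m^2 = (m - 5)*(m^4 - 2*m^3 - 3*m^2) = m*(m - 5)*(m^3 - 2*m^2 - 3*m) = m^2*(m - 5)*(m^2 - 2*m - 3) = m^2*(m - 5)*(m + 1)*(m - 3)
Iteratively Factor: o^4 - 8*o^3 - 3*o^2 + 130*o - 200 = (o + 4)*(o^3 - 12*o^2 + 45*o - 50) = (o - 2)*(o + 4)*(o^2 - 10*o + 25) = (o - 5)*(o - 2)*(o + 4)*(o - 5)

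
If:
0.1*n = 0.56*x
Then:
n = 5.6*x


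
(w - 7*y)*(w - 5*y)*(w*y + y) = w^3*y - 12*w^2*y^2 + w^2*y + 35*w*y^3 - 12*w*y^2 + 35*y^3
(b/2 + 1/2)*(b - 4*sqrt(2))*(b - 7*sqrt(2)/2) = b^3/2 - 15*sqrt(2)*b^2/4 + b^2/2 - 15*sqrt(2)*b/4 + 14*b + 14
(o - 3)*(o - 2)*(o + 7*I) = o^3 - 5*o^2 + 7*I*o^2 + 6*o - 35*I*o + 42*I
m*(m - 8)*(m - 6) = m^3 - 14*m^2 + 48*m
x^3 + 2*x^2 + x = x*(x + 1)^2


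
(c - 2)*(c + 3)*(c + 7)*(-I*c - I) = -I*c^4 - 9*I*c^3 - 9*I*c^2 + 41*I*c + 42*I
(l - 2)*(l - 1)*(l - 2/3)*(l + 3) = l^4 - 2*l^3/3 - 7*l^2 + 32*l/3 - 4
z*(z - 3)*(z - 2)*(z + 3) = z^4 - 2*z^3 - 9*z^2 + 18*z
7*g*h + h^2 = h*(7*g + h)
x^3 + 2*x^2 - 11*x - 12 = (x - 3)*(x + 1)*(x + 4)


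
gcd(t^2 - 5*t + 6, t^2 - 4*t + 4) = t - 2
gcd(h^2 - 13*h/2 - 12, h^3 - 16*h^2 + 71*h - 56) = h - 8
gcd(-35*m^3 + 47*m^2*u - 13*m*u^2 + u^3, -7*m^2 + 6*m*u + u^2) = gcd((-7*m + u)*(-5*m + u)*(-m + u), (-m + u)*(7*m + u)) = -m + u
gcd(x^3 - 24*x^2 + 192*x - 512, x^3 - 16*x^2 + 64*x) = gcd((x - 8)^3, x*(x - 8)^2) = x^2 - 16*x + 64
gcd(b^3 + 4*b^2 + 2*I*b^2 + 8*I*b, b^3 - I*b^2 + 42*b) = b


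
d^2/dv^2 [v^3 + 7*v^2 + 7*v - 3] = 6*v + 14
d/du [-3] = 0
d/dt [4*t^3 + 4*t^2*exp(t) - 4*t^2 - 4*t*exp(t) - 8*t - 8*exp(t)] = 4*t^2*exp(t) + 12*t^2 + 4*t*exp(t) - 8*t - 12*exp(t) - 8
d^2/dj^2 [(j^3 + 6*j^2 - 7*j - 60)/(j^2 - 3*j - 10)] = 60*(j^3 + 3*j^2 + 21*j - 11)/(j^6 - 9*j^5 - 3*j^4 + 153*j^3 + 30*j^2 - 900*j - 1000)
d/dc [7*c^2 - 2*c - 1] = 14*c - 2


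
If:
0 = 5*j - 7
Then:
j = 7/5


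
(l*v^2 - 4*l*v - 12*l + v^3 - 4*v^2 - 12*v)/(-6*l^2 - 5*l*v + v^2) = (v^2 - 4*v - 12)/(-6*l + v)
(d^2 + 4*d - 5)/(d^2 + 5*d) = (d - 1)/d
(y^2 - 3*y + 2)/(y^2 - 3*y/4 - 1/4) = 4*(y - 2)/(4*y + 1)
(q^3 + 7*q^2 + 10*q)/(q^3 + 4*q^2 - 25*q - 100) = q*(q + 2)/(q^2 - q - 20)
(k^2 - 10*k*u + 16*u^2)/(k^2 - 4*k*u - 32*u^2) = (k - 2*u)/(k + 4*u)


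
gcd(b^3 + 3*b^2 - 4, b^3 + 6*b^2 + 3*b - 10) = b^2 + b - 2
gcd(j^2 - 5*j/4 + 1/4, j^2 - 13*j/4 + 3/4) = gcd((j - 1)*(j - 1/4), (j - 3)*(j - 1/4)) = j - 1/4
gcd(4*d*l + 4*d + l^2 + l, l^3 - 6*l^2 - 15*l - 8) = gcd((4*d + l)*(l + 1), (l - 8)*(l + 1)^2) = l + 1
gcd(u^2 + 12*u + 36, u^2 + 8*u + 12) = u + 6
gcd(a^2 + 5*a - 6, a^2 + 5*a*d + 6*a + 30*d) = a + 6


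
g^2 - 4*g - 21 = (g - 7)*(g + 3)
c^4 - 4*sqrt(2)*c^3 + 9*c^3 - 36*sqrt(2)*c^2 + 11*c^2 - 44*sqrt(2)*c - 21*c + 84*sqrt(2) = (c - 1)*(c + 3)*(c + 7)*(c - 4*sqrt(2))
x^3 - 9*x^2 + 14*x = x*(x - 7)*(x - 2)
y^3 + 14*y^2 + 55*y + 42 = (y + 1)*(y + 6)*(y + 7)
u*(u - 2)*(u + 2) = u^3 - 4*u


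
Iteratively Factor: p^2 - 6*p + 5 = (p - 1)*(p - 5)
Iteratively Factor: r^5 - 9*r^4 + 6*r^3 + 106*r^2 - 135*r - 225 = (r + 1)*(r^4 - 10*r^3 + 16*r^2 + 90*r - 225) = (r - 3)*(r + 1)*(r^3 - 7*r^2 - 5*r + 75) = (r - 5)*(r - 3)*(r + 1)*(r^2 - 2*r - 15) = (r - 5)*(r - 3)*(r + 1)*(r + 3)*(r - 5)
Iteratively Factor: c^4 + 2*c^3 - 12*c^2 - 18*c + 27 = (c + 3)*(c^3 - c^2 - 9*c + 9) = (c - 1)*(c + 3)*(c^2 - 9) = (c - 1)*(c + 3)^2*(c - 3)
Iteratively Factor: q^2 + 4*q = (q + 4)*(q)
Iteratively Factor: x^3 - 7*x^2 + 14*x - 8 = (x - 2)*(x^2 - 5*x + 4) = (x - 4)*(x - 2)*(x - 1)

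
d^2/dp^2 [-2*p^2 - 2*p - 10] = -4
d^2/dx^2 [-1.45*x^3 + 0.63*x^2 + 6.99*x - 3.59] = 1.26 - 8.7*x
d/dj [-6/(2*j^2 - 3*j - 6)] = 6*(4*j - 3)/(-2*j^2 + 3*j + 6)^2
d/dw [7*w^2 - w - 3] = 14*w - 1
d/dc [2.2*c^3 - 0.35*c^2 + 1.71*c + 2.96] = 6.6*c^2 - 0.7*c + 1.71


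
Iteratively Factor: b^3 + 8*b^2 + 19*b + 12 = (b + 1)*(b^2 + 7*b + 12) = (b + 1)*(b + 4)*(b + 3)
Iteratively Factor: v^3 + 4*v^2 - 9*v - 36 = (v + 3)*(v^2 + v - 12) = (v - 3)*(v + 3)*(v + 4)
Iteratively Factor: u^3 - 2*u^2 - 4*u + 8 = (u + 2)*(u^2 - 4*u + 4) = (u - 2)*(u + 2)*(u - 2)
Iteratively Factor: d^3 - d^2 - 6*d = (d)*(d^2 - d - 6) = d*(d - 3)*(d + 2)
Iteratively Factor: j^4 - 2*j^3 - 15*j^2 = (j)*(j^3 - 2*j^2 - 15*j) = j*(j + 3)*(j^2 - 5*j) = j^2*(j + 3)*(j - 5)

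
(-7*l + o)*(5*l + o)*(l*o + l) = -35*l^3*o - 35*l^3 - 2*l^2*o^2 - 2*l^2*o + l*o^3 + l*o^2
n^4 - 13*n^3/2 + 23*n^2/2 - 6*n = n*(n - 4)*(n - 3/2)*(n - 1)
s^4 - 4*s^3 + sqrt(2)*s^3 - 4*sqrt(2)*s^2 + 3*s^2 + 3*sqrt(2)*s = s*(s - 3)*(s - 1)*(s + sqrt(2))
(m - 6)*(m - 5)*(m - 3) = m^3 - 14*m^2 + 63*m - 90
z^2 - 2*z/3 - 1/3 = (z - 1)*(z + 1/3)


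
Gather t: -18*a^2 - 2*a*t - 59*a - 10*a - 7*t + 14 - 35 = -18*a^2 - 69*a + t*(-2*a - 7) - 21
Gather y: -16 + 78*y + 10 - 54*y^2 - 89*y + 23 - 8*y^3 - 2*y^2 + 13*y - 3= -8*y^3 - 56*y^2 + 2*y + 14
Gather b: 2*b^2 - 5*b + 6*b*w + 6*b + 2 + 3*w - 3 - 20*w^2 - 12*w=2*b^2 + b*(6*w + 1) - 20*w^2 - 9*w - 1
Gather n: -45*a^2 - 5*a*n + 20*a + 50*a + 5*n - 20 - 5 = -45*a^2 + 70*a + n*(5 - 5*a) - 25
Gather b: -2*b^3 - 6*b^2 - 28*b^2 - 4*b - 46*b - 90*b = -2*b^3 - 34*b^2 - 140*b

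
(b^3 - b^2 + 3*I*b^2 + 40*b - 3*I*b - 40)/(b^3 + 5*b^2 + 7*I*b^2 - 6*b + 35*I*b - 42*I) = (b^2 + 3*I*b + 40)/(b^2 + b*(6 + 7*I) + 42*I)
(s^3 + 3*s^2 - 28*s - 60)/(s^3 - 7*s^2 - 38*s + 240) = (s + 2)/(s - 8)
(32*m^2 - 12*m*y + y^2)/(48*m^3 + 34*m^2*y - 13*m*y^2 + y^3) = (-4*m + y)/(-6*m^2 - 5*m*y + y^2)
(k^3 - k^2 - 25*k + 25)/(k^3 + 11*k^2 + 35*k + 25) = (k^2 - 6*k + 5)/(k^2 + 6*k + 5)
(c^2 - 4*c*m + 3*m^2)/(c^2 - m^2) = (c - 3*m)/(c + m)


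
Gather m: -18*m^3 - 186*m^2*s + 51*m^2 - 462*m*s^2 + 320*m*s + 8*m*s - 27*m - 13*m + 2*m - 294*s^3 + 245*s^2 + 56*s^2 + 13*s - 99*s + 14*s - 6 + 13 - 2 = -18*m^3 + m^2*(51 - 186*s) + m*(-462*s^2 + 328*s - 38) - 294*s^3 + 301*s^2 - 72*s + 5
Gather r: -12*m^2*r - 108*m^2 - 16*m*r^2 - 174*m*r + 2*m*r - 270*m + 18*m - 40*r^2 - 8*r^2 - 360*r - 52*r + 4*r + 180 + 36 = -108*m^2 - 252*m + r^2*(-16*m - 48) + r*(-12*m^2 - 172*m - 408) + 216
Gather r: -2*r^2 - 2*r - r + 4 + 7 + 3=-2*r^2 - 3*r + 14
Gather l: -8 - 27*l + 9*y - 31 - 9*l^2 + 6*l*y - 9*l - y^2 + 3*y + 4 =-9*l^2 + l*(6*y - 36) - y^2 + 12*y - 35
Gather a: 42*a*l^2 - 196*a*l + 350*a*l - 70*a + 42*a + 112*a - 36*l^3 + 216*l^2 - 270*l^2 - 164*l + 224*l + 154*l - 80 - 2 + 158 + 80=a*(42*l^2 + 154*l + 84) - 36*l^3 - 54*l^2 + 214*l + 156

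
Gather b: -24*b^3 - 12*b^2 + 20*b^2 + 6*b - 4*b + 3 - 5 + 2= -24*b^3 + 8*b^2 + 2*b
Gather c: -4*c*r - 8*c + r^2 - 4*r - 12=c*(-4*r - 8) + r^2 - 4*r - 12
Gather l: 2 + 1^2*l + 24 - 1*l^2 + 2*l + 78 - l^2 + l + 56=-2*l^2 + 4*l + 160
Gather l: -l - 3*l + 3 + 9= 12 - 4*l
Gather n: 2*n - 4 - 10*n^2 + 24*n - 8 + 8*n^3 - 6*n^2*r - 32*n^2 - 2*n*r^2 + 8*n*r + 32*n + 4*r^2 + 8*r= 8*n^3 + n^2*(-6*r - 42) + n*(-2*r^2 + 8*r + 58) + 4*r^2 + 8*r - 12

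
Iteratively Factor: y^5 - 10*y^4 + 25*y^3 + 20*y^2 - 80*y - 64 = (y - 4)*(y^4 - 6*y^3 + y^2 + 24*y + 16) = (y - 4)*(y + 1)*(y^3 - 7*y^2 + 8*y + 16) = (y - 4)^2*(y + 1)*(y^2 - 3*y - 4) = (y - 4)^3*(y + 1)*(y + 1)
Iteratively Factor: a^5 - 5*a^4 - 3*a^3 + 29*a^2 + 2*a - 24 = (a + 1)*(a^4 - 6*a^3 + 3*a^2 + 26*a - 24) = (a + 1)*(a + 2)*(a^3 - 8*a^2 + 19*a - 12) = (a - 1)*(a + 1)*(a + 2)*(a^2 - 7*a + 12) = (a - 3)*(a - 1)*(a + 1)*(a + 2)*(a - 4)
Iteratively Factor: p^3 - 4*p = (p)*(p^2 - 4) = p*(p + 2)*(p - 2)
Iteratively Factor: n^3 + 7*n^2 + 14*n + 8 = (n + 4)*(n^2 + 3*n + 2) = (n + 1)*(n + 4)*(n + 2)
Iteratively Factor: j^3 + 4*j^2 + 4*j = (j + 2)*(j^2 + 2*j) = j*(j + 2)*(j + 2)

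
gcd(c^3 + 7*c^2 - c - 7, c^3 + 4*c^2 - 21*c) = c + 7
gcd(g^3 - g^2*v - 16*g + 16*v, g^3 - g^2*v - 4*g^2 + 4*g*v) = -g^2 + g*v + 4*g - 4*v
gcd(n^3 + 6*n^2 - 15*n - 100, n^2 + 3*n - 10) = n + 5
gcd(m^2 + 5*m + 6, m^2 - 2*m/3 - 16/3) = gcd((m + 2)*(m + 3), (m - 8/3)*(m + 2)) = m + 2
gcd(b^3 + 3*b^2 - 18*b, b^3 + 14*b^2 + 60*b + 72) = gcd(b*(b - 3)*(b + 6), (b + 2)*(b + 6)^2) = b + 6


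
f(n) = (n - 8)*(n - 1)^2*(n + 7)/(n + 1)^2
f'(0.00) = 223.00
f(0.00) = -56.00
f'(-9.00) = -27.03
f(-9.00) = 53.12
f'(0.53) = 29.53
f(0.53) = -5.31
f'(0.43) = 43.83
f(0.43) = -8.94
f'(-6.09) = -28.33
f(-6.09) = -24.88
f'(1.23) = -4.61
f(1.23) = -0.59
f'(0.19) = 107.68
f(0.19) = -26.02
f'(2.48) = -6.63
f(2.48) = -9.46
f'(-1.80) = -1171.10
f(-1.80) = -624.26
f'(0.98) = 0.58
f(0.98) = -0.01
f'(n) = (n - 8)*(n - 1)^2/(n + 1)^2 - 2*(n - 8)*(n - 1)^2*(n + 7)/(n + 1)^3 + (n - 8)*(n + 7)*(2*n - 2)/(n + 1)^2 + (n - 1)^2*(n + 7)/(n + 1)^2 = (2*n^4 + n^3 - 9*n^2 - 217*n + 223)/(n^3 + 3*n^2 + 3*n + 1)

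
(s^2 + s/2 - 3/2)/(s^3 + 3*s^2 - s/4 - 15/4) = 2/(2*s + 5)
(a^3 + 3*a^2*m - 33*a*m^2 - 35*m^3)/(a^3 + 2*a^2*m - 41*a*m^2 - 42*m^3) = (a - 5*m)/(a - 6*m)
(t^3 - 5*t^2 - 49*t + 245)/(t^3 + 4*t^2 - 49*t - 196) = (t - 5)/(t + 4)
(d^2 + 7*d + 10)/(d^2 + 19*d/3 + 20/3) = 3*(d + 2)/(3*d + 4)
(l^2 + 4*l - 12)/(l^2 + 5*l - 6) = (l - 2)/(l - 1)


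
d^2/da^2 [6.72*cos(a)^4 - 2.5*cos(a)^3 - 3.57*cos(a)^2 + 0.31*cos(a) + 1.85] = -107.52*cos(a)^4 + 22.5*cos(a)^3 + 94.92*cos(a)^2 - 15.31*cos(a) - 7.14000000000001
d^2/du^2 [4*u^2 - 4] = 8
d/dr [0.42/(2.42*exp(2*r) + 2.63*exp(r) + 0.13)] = (-2.0328*exp(r) - 1.1046)*exp(r)/(2.42*exp(2*r) + 2.63*exp(r) + 0.13)^2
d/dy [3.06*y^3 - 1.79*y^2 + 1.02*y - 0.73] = 9.18*y^2 - 3.58*y + 1.02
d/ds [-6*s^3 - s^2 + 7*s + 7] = -18*s^2 - 2*s + 7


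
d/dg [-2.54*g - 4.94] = -2.54000000000000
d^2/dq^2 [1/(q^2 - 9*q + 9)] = 2*(-q^2 + 9*q + (2*q - 9)^2 - 9)/(q^2 - 9*q + 9)^3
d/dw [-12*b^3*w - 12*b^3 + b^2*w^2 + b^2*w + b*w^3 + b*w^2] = b*(-12*b^2 + 2*b*w + b + 3*w^2 + 2*w)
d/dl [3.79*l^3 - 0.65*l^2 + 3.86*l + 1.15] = 11.37*l^2 - 1.3*l + 3.86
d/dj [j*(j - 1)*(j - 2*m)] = 3*j^2 - 4*j*m - 2*j + 2*m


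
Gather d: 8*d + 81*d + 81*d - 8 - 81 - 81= 170*d - 170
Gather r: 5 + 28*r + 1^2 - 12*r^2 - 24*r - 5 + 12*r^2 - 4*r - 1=0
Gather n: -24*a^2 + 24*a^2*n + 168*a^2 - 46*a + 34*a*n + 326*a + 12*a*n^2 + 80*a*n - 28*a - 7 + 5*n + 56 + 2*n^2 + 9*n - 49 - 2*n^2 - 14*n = 144*a^2 + 12*a*n^2 + 252*a + n*(24*a^2 + 114*a)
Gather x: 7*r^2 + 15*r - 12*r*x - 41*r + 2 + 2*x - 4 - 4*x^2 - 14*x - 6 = 7*r^2 - 26*r - 4*x^2 + x*(-12*r - 12) - 8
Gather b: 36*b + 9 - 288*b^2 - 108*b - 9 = -288*b^2 - 72*b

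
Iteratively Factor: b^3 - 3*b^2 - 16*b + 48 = (b - 3)*(b^2 - 16) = (b - 4)*(b - 3)*(b + 4)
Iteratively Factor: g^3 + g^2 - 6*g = (g - 2)*(g^2 + 3*g) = (g - 2)*(g + 3)*(g)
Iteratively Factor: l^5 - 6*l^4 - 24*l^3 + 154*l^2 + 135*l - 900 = (l - 3)*(l^4 - 3*l^3 - 33*l^2 + 55*l + 300) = (l - 5)*(l - 3)*(l^3 + 2*l^2 - 23*l - 60) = (l - 5)*(l - 3)*(l + 3)*(l^2 - l - 20) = (l - 5)^2*(l - 3)*(l + 3)*(l + 4)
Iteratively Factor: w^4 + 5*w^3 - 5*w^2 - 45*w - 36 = (w + 1)*(w^3 + 4*w^2 - 9*w - 36) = (w + 1)*(w + 4)*(w^2 - 9) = (w + 1)*(w + 3)*(w + 4)*(w - 3)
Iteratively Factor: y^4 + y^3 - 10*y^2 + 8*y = (y)*(y^3 + y^2 - 10*y + 8) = y*(y - 1)*(y^2 + 2*y - 8) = y*(y - 1)*(y + 4)*(y - 2)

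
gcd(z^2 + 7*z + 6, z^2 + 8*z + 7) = z + 1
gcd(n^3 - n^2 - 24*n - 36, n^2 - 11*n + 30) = n - 6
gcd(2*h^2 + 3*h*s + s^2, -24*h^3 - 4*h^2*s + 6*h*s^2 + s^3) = 2*h + s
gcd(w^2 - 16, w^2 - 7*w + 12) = w - 4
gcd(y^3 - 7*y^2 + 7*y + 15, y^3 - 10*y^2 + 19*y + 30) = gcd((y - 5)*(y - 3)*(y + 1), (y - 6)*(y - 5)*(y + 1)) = y^2 - 4*y - 5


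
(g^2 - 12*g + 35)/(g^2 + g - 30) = (g - 7)/(g + 6)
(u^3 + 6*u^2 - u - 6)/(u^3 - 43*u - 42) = (u - 1)/(u - 7)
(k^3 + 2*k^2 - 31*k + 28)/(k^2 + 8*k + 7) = (k^2 - 5*k + 4)/(k + 1)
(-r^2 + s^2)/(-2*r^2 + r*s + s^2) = (r + s)/(2*r + s)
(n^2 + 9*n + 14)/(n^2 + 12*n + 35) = (n + 2)/(n + 5)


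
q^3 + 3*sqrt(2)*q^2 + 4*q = q*(q + sqrt(2))*(q + 2*sqrt(2))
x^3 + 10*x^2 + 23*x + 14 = (x + 1)*(x + 2)*(x + 7)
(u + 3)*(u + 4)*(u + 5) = u^3 + 12*u^2 + 47*u + 60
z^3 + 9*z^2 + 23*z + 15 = (z + 1)*(z + 3)*(z + 5)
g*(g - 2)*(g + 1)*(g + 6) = g^4 + 5*g^3 - 8*g^2 - 12*g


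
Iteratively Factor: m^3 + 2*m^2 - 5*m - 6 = (m + 1)*(m^2 + m - 6) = (m - 2)*(m + 1)*(m + 3)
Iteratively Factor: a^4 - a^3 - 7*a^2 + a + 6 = (a - 3)*(a^3 + 2*a^2 - a - 2) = (a - 3)*(a + 2)*(a^2 - 1) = (a - 3)*(a + 1)*(a + 2)*(a - 1)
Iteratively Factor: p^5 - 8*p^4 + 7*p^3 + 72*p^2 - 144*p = (p - 4)*(p^4 - 4*p^3 - 9*p^2 + 36*p) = (p - 4)*(p + 3)*(p^3 - 7*p^2 + 12*p) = (p - 4)*(p - 3)*(p + 3)*(p^2 - 4*p) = (p - 4)^2*(p - 3)*(p + 3)*(p)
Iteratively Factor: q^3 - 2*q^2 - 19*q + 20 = (q - 5)*(q^2 + 3*q - 4) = (q - 5)*(q + 4)*(q - 1)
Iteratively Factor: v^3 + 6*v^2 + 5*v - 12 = (v + 4)*(v^2 + 2*v - 3) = (v + 3)*(v + 4)*(v - 1)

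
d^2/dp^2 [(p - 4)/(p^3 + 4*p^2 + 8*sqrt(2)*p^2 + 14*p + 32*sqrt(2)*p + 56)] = 2*((p - 4)*(3*p^2 + 8*p + 16*sqrt(2)*p + 14 + 32*sqrt(2))^2 - (3*p^2 + 8*p + 16*sqrt(2)*p + (p - 4)*(3*p + 4 + 8*sqrt(2)) + 14 + 32*sqrt(2))*(p^3 + 4*p^2 + 8*sqrt(2)*p^2 + 14*p + 32*sqrt(2)*p + 56))/(p^3 + 4*p^2 + 8*sqrt(2)*p^2 + 14*p + 32*sqrt(2)*p + 56)^3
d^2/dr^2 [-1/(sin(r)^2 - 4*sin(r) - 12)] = 2*(2*sin(r)^4 - 6*sin(r)^3 + 29*sin(r)^2 - 12*sin(r) - 28)/((sin(r) - 6)^3*(sin(r) + 2)^3)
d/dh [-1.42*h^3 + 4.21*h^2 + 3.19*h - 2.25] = -4.26*h^2 + 8.42*h + 3.19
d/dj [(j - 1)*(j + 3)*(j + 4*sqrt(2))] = 3*j^2 + 4*j + 8*sqrt(2)*j - 3 + 8*sqrt(2)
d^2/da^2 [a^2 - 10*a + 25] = 2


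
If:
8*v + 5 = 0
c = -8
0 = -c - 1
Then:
No Solution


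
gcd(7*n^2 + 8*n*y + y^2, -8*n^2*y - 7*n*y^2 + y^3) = n + y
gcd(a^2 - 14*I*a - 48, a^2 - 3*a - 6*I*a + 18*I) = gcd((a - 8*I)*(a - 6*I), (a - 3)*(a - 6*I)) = a - 6*I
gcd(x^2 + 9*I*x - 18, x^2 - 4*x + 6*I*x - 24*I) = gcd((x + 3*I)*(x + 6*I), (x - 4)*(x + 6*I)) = x + 6*I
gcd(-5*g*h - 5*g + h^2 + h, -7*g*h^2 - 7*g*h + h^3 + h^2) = h + 1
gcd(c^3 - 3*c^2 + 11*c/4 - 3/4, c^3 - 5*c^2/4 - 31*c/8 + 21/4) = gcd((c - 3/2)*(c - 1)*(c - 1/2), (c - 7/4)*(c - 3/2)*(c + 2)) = c - 3/2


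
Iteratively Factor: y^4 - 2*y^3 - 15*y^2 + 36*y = (y - 3)*(y^3 + y^2 - 12*y) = (y - 3)^2*(y^2 + 4*y) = (y - 3)^2*(y + 4)*(y)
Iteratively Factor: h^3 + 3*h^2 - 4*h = (h + 4)*(h^2 - h) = h*(h + 4)*(h - 1)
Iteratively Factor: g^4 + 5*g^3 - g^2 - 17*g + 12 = (g + 3)*(g^3 + 2*g^2 - 7*g + 4) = (g - 1)*(g + 3)*(g^2 + 3*g - 4) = (g - 1)*(g + 3)*(g + 4)*(g - 1)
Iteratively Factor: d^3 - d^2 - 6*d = (d + 2)*(d^2 - 3*d) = (d - 3)*(d + 2)*(d)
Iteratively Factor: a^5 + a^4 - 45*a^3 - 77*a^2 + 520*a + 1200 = (a - 5)*(a^4 + 6*a^3 - 15*a^2 - 152*a - 240) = (a - 5)*(a + 4)*(a^3 + 2*a^2 - 23*a - 60) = (a - 5)*(a + 3)*(a + 4)*(a^2 - a - 20) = (a - 5)^2*(a + 3)*(a + 4)*(a + 4)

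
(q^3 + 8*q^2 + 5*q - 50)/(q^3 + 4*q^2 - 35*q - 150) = (q - 2)/(q - 6)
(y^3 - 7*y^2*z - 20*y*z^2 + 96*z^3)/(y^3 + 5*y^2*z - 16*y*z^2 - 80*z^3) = (y^2 - 11*y*z + 24*z^2)/(y^2 + y*z - 20*z^2)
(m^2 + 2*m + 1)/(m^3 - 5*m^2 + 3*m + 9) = (m + 1)/(m^2 - 6*m + 9)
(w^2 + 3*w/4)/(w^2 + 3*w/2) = (4*w + 3)/(2*(2*w + 3))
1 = 1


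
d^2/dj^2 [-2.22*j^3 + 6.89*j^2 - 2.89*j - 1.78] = 13.78 - 13.32*j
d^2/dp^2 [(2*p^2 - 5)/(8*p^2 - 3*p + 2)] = 2*(48*p^3 - 1056*p^2 + 360*p + 43)/(512*p^6 - 576*p^5 + 600*p^4 - 315*p^3 + 150*p^2 - 36*p + 8)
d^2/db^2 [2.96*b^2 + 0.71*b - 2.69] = 5.92000000000000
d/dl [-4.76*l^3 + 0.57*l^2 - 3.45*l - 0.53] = -14.28*l^2 + 1.14*l - 3.45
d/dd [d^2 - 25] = 2*d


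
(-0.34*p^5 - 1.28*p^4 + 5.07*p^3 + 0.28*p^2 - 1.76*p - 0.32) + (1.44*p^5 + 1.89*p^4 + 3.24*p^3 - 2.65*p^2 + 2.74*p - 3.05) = 1.1*p^5 + 0.61*p^4 + 8.31*p^3 - 2.37*p^2 + 0.98*p - 3.37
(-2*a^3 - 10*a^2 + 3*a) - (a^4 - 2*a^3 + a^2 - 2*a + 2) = -a^4 - 11*a^2 + 5*a - 2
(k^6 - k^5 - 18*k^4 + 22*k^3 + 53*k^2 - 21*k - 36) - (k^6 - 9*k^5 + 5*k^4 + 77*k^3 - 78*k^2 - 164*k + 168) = 8*k^5 - 23*k^4 - 55*k^3 + 131*k^2 + 143*k - 204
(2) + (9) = 11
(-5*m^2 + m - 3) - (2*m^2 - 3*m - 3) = -7*m^2 + 4*m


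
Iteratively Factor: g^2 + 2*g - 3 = (g - 1)*(g + 3)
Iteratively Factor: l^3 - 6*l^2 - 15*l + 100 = (l + 4)*(l^2 - 10*l + 25) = (l - 5)*(l + 4)*(l - 5)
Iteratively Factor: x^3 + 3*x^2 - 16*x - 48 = (x + 3)*(x^2 - 16) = (x + 3)*(x + 4)*(x - 4)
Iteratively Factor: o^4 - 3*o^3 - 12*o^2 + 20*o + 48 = (o - 4)*(o^3 + o^2 - 8*o - 12) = (o - 4)*(o + 2)*(o^2 - o - 6) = (o - 4)*(o + 2)^2*(o - 3)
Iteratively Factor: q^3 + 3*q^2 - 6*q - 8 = (q + 4)*(q^2 - q - 2) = (q - 2)*(q + 4)*(q + 1)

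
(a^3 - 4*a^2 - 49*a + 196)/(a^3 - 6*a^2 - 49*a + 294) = (a - 4)/(a - 6)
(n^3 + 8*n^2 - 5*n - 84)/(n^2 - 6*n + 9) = (n^2 + 11*n + 28)/(n - 3)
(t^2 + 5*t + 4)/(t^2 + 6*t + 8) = (t + 1)/(t + 2)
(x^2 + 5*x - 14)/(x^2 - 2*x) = (x + 7)/x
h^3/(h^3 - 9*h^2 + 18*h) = h^2/(h^2 - 9*h + 18)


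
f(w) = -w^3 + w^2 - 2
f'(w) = -3*w^2 + 2*w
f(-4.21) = 90.34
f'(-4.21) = -61.59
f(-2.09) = 11.50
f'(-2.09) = -17.28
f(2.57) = -12.37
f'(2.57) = -14.67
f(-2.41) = 17.81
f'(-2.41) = -22.24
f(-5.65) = 210.28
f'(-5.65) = -107.07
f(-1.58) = 4.44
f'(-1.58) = -10.65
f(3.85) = -44.24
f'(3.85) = -36.77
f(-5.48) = 192.60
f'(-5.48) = -101.05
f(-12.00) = 1870.00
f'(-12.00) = -456.00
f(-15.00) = 3598.00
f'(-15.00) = -705.00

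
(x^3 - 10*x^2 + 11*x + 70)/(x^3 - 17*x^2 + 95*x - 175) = (x + 2)/(x - 5)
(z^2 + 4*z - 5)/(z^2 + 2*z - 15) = (z - 1)/(z - 3)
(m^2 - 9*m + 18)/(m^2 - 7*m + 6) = (m - 3)/(m - 1)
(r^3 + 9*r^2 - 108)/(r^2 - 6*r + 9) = (r^2 + 12*r + 36)/(r - 3)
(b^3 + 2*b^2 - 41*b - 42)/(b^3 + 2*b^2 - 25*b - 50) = (b^3 + 2*b^2 - 41*b - 42)/(b^3 + 2*b^2 - 25*b - 50)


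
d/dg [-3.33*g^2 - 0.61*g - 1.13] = -6.66*g - 0.61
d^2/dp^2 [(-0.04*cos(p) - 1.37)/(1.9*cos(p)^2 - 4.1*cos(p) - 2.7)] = (-0.291557000043528*(1 - cos(p)^2)^2 - 0.00209515242088768*cos(p)^5 + 0.450871287416027*cos(p)^3 - 0.888174866876569*cos(p)^2 - 0.695409236662266*cos(p) + 1.15094673611816)/(-0.463414634146341*cos(p)^2 + 1.0*cos(p) + 0.658536585365854)^3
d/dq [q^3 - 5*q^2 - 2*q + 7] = 3*q^2 - 10*q - 2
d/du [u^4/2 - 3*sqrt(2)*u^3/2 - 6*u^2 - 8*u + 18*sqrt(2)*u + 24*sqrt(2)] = 2*u^3 - 9*sqrt(2)*u^2/2 - 12*u - 8 + 18*sqrt(2)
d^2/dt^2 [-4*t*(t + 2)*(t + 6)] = -24*t - 64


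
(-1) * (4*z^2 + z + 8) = -4*z^2 - z - 8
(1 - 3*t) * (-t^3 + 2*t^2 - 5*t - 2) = 3*t^4 - 7*t^3 + 17*t^2 + t - 2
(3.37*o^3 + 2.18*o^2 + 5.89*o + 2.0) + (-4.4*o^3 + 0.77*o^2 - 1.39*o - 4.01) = -1.03*o^3 + 2.95*o^2 + 4.5*o - 2.01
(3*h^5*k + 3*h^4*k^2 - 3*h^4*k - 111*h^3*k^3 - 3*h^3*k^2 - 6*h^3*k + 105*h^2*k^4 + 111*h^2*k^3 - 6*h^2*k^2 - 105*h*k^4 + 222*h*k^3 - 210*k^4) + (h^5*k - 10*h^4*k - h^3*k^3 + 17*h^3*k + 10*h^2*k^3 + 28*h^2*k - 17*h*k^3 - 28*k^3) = 4*h^5*k + 3*h^4*k^2 - 13*h^4*k - 112*h^3*k^3 - 3*h^3*k^2 + 11*h^3*k + 105*h^2*k^4 + 121*h^2*k^3 - 6*h^2*k^2 + 28*h^2*k - 105*h*k^4 + 205*h*k^3 - 210*k^4 - 28*k^3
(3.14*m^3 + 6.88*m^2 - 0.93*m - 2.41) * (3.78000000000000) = 11.8692*m^3 + 26.0064*m^2 - 3.5154*m - 9.1098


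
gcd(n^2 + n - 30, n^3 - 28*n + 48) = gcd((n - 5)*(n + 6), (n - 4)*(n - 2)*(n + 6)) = n + 6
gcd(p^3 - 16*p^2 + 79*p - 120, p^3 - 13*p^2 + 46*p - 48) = p^2 - 11*p + 24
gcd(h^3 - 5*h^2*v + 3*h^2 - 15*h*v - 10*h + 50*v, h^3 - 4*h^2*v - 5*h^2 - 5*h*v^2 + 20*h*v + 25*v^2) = -h + 5*v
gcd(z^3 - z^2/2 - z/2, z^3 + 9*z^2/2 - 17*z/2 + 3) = z - 1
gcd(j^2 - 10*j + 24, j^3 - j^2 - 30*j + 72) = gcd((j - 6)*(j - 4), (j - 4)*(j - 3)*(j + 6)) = j - 4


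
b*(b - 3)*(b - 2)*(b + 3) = b^4 - 2*b^3 - 9*b^2 + 18*b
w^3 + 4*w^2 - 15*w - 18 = (w - 3)*(w + 1)*(w + 6)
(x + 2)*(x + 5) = x^2 + 7*x + 10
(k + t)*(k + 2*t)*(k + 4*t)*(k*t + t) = k^4*t + 7*k^3*t^2 + k^3*t + 14*k^2*t^3 + 7*k^2*t^2 + 8*k*t^4 + 14*k*t^3 + 8*t^4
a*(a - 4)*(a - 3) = a^3 - 7*a^2 + 12*a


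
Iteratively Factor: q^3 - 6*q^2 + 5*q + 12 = (q - 4)*(q^2 - 2*q - 3) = (q - 4)*(q - 3)*(q + 1)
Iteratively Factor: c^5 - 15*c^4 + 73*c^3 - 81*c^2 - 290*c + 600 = (c - 4)*(c^4 - 11*c^3 + 29*c^2 + 35*c - 150) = (c - 5)*(c - 4)*(c^3 - 6*c^2 - c + 30) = (c - 5)^2*(c - 4)*(c^2 - c - 6) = (c - 5)^2*(c - 4)*(c - 3)*(c + 2)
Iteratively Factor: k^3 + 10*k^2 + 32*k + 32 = (k + 2)*(k^2 + 8*k + 16) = (k + 2)*(k + 4)*(k + 4)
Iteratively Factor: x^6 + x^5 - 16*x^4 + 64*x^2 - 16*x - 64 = (x + 2)*(x^5 - x^4 - 14*x^3 + 28*x^2 + 8*x - 32) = (x - 2)*(x + 2)*(x^4 + x^3 - 12*x^2 + 4*x + 16) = (x - 2)*(x + 2)*(x + 4)*(x^3 - 3*x^2 + 4) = (x - 2)^2*(x + 2)*(x + 4)*(x^2 - x - 2) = (x - 2)^3*(x + 2)*(x + 4)*(x + 1)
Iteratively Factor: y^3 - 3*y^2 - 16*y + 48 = (y - 3)*(y^2 - 16) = (y - 4)*(y - 3)*(y + 4)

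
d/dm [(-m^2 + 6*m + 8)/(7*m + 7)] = (-m^2 - 2*m - 2)/(7*(m^2 + 2*m + 1))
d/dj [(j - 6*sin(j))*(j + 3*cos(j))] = -(j - 6*sin(j))*(3*sin(j) - 1) - (j + 3*cos(j))*(6*cos(j) - 1)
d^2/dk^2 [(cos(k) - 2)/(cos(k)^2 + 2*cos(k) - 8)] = (sin(k)^2 + 4*cos(k) + 1)/(cos(k) + 4)^3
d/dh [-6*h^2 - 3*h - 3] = -12*h - 3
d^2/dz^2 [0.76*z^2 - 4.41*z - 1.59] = 1.52000000000000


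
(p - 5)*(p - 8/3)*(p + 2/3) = p^3 - 7*p^2 + 74*p/9 + 80/9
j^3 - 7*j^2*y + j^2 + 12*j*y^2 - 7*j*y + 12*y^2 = (j + 1)*(j - 4*y)*(j - 3*y)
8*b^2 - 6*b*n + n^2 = (-4*b + n)*(-2*b + n)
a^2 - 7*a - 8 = (a - 8)*(a + 1)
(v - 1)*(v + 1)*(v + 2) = v^3 + 2*v^2 - v - 2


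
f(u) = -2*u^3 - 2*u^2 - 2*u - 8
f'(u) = -6*u^2 - 4*u - 2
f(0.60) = -10.35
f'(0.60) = -6.56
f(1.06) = -14.75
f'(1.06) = -12.98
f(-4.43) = 135.49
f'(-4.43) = -102.03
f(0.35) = -9.03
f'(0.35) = -4.14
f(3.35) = -112.34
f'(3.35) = -82.74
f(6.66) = -700.85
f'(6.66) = -294.77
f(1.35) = -19.27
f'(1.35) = -18.34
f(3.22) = -101.95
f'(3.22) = -77.09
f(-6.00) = 364.00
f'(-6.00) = -194.00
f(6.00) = -524.00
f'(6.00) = -242.00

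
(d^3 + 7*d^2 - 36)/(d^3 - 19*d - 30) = (d^2 + 4*d - 12)/(d^2 - 3*d - 10)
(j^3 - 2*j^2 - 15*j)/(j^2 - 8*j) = (j^2 - 2*j - 15)/(j - 8)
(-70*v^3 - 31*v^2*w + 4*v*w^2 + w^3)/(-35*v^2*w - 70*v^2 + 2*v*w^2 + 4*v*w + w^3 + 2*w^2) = (2*v + w)/(w + 2)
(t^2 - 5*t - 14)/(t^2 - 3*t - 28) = (t + 2)/(t + 4)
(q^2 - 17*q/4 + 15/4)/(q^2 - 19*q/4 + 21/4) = (4*q - 5)/(4*q - 7)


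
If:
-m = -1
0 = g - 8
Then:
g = 8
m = 1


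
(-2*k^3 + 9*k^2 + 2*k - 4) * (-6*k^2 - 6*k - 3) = 12*k^5 - 42*k^4 - 60*k^3 - 15*k^2 + 18*k + 12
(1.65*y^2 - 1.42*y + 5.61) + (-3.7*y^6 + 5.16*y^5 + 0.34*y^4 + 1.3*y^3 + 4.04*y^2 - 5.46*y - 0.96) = -3.7*y^6 + 5.16*y^5 + 0.34*y^4 + 1.3*y^3 + 5.69*y^2 - 6.88*y + 4.65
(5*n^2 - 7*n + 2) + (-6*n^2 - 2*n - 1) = -n^2 - 9*n + 1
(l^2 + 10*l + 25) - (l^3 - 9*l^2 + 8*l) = -l^3 + 10*l^2 + 2*l + 25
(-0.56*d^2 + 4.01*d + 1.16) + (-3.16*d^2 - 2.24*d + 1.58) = -3.72*d^2 + 1.77*d + 2.74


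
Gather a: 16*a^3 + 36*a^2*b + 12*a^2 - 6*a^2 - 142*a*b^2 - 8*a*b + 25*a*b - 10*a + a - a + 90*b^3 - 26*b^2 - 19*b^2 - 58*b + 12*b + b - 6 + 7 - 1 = 16*a^3 + a^2*(36*b + 6) + a*(-142*b^2 + 17*b - 10) + 90*b^3 - 45*b^2 - 45*b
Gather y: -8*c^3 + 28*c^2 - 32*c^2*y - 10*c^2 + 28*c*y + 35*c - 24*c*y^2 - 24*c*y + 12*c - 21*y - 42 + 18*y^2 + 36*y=-8*c^3 + 18*c^2 + 47*c + y^2*(18 - 24*c) + y*(-32*c^2 + 4*c + 15) - 42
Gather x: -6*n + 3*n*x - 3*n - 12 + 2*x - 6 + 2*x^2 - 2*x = 3*n*x - 9*n + 2*x^2 - 18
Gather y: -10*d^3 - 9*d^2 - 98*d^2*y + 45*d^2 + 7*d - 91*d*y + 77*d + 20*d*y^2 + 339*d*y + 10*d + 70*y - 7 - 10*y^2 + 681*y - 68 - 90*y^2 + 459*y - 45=-10*d^3 + 36*d^2 + 94*d + y^2*(20*d - 100) + y*(-98*d^2 + 248*d + 1210) - 120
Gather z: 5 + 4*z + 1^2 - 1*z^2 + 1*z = -z^2 + 5*z + 6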